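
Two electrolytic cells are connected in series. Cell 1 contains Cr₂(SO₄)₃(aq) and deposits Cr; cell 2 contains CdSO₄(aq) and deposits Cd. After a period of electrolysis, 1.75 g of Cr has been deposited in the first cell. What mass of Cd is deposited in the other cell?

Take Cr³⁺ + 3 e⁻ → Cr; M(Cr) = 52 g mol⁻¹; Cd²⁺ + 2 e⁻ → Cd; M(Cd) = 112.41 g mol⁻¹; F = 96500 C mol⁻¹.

n(Cr) = 1.75 / 52 = 0.03365 mol.
Since Cr³⁺ + 3 e⁻ → Cr, n(e⁻) passed = 3 × 0.03365 = 0.1010 mol.
Cells in series carry the same charge, so the same 0.1010 mol of electrons passes through cell 2.
Cd²⁺ + 2 e⁻ → Cd, so n(Cd) = 0.1010 / 2 = 0.05048 mol.
m(Cd) = 0.05048 × 112.41 = 5.67 g.

5.67 g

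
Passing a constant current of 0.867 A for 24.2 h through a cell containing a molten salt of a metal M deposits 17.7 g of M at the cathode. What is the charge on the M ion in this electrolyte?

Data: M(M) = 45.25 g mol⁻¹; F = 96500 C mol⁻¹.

+2

Q = I·t = 0.8670 A × 87120 s = 75530 C, so n(e⁻) = 75530/96500 = 0.7827 mol.
n(M) deposited = 17.7 / 45.25 = 0.3912 mol.
Electrons per atom = n(e⁻)/n(M) = 0.7827 / 0.3912 = 2.00 ≈ 2, so the ion is M²⁺.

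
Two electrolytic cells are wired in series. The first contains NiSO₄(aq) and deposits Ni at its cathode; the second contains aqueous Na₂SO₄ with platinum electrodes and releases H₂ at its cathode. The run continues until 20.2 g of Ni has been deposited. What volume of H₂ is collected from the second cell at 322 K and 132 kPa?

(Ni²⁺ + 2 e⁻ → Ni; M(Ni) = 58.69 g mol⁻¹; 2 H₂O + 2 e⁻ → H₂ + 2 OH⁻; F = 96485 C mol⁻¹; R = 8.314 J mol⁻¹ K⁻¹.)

6.98 L

n(Ni) = 20.2 / 58.69 = 0.3442 mol, so n(e⁻) = 2 × 0.3442 = 0.6884 mol.
The cells are in series, so the same 0.6884 mol of electrons passes through the second cell.
2 H₂O + 2 e⁻ → H₂ + 2 OH⁻ — 2 mol e⁻ per mol H₂, so n(H₂) = 0.6884/2 = 0.3442 mol.
V = nRT/P = (0.3442 × 8.314 × 322) / (132 × 10³) = 0.00698 m³ = 6.98 L.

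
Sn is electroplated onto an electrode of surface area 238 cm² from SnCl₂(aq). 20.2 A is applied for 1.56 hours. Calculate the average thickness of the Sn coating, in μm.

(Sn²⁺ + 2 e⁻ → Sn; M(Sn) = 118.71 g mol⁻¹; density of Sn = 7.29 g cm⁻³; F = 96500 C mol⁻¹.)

Q = I·t = 20.20 × 5616.0 = 113400 C; n(e⁻) = 1.176 mol.
n(Sn) = n(e⁻)/2 = 0.5878 mol, so m = 0.5878 × 118.71 = 69.78 g.
Volume = m/ρ = 69.78 / 7.29 = 9.572 cm³.
Thickness = V/A = 9.572 / 238 = 0.0402 cm = 402 μm.

402 μm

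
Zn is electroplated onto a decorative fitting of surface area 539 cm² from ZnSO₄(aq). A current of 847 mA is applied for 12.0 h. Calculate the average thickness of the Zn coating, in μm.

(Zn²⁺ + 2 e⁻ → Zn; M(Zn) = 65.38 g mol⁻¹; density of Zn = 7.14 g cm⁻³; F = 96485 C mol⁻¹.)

Q = I·t = 0.8470 × 43200 = 36590 C; n(e⁻) = 0.3792 mol.
n(Zn) = n(e⁻)/2 = 0.1896 mol, so m = 0.1896 × 65.38 = 12.40 g.
Volume = m/ρ = 12.40 / 7.14 = 1.736 cm³.
Thickness = V/A = 1.736 / 539 = 0.00322 cm = 32.2 μm.

32.2 μm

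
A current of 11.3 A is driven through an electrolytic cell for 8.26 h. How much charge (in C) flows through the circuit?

3.36 × 10⁵ C

Q = I·t = 11.30 A × 29736 s = 3.36 × 10⁵ C.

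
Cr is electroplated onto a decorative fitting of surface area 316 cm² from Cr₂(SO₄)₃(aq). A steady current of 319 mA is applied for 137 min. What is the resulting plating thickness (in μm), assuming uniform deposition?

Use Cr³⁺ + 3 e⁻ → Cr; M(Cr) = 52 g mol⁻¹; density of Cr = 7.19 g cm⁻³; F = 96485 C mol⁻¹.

2.07 μm

Q = I·t = 0.3190 × 8220.0 = 2622 C; n(e⁻) = 0.02718 mol.
n(Cr) = n(e⁻)/3 = 0.009059 mol, so m = 0.009059 × 52 = 0.4711 g.
Volume = m/ρ = 0.4711 / 7.19 = 0.06552 cm³.
Thickness = V/A = 0.06552 / 316 = 2.07 × 10⁻⁴ cm = 2.07 μm.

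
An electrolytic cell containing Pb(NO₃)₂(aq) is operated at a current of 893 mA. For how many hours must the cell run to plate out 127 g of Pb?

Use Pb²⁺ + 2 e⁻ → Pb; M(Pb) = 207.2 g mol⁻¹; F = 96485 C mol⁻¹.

n(Pb) = m/M = 127 / 207.2 = 0.6129 mol.
Each Pb atom requires 2 electrons, so n(e⁻) = 2 × 0.6129 = 1.226 mol.
Q = n(e⁻)·F = 1.226 × 96485 = 118300 C.
t = Q/I = 118300 / 0.8930 A = 132500 s = 36.8 h.

36.8 h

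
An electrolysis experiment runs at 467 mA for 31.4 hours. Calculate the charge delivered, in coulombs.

Q = I·t = 0.4670 A × 113040 s = 52800 C.

52800 C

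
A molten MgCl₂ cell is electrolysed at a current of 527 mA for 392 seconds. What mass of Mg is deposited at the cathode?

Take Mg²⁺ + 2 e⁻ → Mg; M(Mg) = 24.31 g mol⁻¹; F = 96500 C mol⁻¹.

Q = I·t = 0.5270 A × 392.00 s = 206.6 C.
n(e⁻) = Q/F = 206.6 / 96500 = 0.002141 mol.
Mg²⁺ + 2 e⁻ → Mg, so n(Mg) = n(e⁻)/2 = 0.001070 mol.
m = n·M = 0.001070 × 24.31 = 0.0260 g.

0.0260 g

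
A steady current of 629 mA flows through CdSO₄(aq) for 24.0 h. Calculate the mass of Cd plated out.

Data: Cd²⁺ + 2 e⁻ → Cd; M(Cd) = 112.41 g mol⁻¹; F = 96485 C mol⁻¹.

31.7 g

Q = I·t = 0.6290 A × 86400 s = 54350 C.
n(e⁻) = Q/F = 54350 / 96485 = 0.5633 mol.
Cd²⁺ + 2 e⁻ → Cd, so n(Cd) = n(e⁻)/2 = 0.2816 mol.
m = n·M = 0.2816 × 112.41 = 31.7 g.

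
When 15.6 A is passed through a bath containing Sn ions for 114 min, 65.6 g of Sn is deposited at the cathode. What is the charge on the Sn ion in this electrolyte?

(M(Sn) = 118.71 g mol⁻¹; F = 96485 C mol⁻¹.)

Q = I·t = 15.60 A × 6840.0 s = 106700 C, so n(e⁻) = 106700/96485 = 1.106 mol.
n(Sn) deposited = 65.6 / 118.71 = 0.5526 mol.
Electrons per atom = n(e⁻)/n(Sn) = 1.106 / 0.5526 = 2.00 ≈ 2, so the ion is Sn²⁺.

+2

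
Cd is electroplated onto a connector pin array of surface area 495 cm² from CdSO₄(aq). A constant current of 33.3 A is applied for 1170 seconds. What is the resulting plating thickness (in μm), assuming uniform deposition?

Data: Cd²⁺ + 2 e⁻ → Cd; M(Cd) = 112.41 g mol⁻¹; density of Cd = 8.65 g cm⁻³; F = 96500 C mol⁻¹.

53.0 μm

Q = I·t = 33.30 × 1170.0 = 38960 C; n(e⁻) = 0.4037 mol.
n(Cd) = n(e⁻)/2 = 0.2019 mol, so m = 0.2019 × 112.41 = 22.69 g.
Volume = m/ρ = 22.69 / 8.65 = 2.623 cm³.
Thickness = V/A = 2.623 / 495 = 0.00530 cm = 53.0 μm.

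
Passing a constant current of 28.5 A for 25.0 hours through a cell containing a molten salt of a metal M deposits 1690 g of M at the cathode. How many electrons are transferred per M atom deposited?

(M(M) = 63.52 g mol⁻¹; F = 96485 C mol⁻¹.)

1

Q = I·t = 28.50 A × 90000 s = 2565000 C, so n(e⁻) = 2565000/96485 = 26.58 mol.
n(M) deposited = 1690 / 63.52 = 26.61 mol.
Electrons per atom = n(e⁻)/n(M) = 26.58 / 26.61 = 0.999 ≈ 1, so the ion is M⁺.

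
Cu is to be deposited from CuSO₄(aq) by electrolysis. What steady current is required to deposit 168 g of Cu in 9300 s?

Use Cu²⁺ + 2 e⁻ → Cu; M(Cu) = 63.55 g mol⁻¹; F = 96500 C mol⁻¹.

54.9 A

n(Cu) = 168 / 63.55 = 2.644 mol.
n(e⁻) = 2 × 2.644 = 5.287 mol.
Q = n(e⁻)·F = 5.287 × 96500 = 510200 C.
I = Q/t = 510200 / 9300.0 s = 54.9 A.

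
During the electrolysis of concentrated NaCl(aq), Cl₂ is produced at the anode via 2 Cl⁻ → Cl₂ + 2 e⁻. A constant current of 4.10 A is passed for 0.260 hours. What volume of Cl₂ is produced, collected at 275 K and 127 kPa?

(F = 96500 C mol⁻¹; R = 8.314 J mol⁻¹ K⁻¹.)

0.358 L

Q = I·t = 4.100 A × 936.00 s = 3838 C.
n(e⁻) = Q/F = 3838 / 96500 = 0.03977 mol.
2 electrons are transferred per Cl₂ molecule, so n(Cl₂) = 0.03977 / 2 = 0.01988 mol.
V = nRT/P = (0.01988 × 8.314 × 275) / (127 × 10³ Pa) = 3.58 × 10⁻⁴ m³ = 0.358 L.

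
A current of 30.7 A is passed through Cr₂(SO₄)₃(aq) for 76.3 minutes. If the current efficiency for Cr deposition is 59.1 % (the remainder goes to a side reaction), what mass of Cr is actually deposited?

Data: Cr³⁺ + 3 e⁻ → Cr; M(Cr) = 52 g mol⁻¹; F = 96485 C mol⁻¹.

14.9 g

Q = I·t = 30.70 × 4578.0 = 140500 C.
n(e⁻) = 140500/96485 = 1.457 mol; theoretically n(Cr) = 1.457/3 = 0.4855 mol, m_theo = 25.25 g.
At 59.1 % efficiency, m_actual = 0.591 × 25.25 = 14.9 g.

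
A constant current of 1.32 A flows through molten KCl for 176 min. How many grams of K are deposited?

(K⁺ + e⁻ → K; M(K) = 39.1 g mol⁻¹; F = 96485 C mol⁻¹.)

5.65 g

Q = I·t = 1.320 A × 10560 s = 13940 C.
n(e⁻) = Q/F = 13940 / 96485 = 0.1445 mol.
K⁺ + e⁻ → K, so n(K) = n(e⁻)/1 = 0.1445 mol.
m = n·M = 0.1445 × 39.1 = 5.65 g.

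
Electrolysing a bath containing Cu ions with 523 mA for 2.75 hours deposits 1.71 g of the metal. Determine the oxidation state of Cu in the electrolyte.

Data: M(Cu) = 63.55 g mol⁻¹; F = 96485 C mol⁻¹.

Q = I·t = 0.5230 A × 9900.0 s = 5178 C, so n(e⁻) = 5178/96485 = 0.05366 mol.
n(Cu) deposited = 1.71 / 63.55 = 0.02691 mol.
Electrons per atom = n(e⁻)/n(Cu) = 0.05366 / 0.02691 = 1.99 ≈ 2, so the ion is Cu²⁺.

+2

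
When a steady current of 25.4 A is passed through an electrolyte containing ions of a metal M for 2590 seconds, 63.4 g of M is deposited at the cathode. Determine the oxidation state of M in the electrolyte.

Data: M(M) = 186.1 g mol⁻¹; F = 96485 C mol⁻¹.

Q = I·t = 25.40 A × 2590.0 s = 65790 C, so n(e⁻) = 65790/96485 = 0.6818 mol.
n(M) deposited = 63.4 / 186.1 = 0.3407 mol.
Electrons per atom = n(e⁻)/n(M) = 0.6818 / 0.3407 = 2.00 ≈ 2, so the ion is M²⁺.

+2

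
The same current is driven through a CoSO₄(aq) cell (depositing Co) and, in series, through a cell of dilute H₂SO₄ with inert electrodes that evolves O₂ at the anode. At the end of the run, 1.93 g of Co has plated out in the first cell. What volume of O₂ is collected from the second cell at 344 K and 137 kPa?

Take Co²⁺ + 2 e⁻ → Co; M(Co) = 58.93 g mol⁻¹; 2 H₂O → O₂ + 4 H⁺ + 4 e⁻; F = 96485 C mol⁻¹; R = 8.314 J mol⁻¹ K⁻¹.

0.342 L

n(Co) = 1.93 / 58.93 = 0.03275 mol, so n(e⁻) = 2 × 0.03275 = 0.06550 mol.
The cells are in series, so the same 0.06550 mol of electrons passes through the second cell.
2 H₂O → O₂ + 4 H⁺ + 4 e⁻ — 4 mol e⁻ per mol O₂, so n(O₂) = 0.06550/4 = 0.01638 mol.
V = nRT/P = (0.01638 × 8.314 × 344) / (137 × 10³) = 3.42 × 10⁻⁴ m³ = 0.342 L.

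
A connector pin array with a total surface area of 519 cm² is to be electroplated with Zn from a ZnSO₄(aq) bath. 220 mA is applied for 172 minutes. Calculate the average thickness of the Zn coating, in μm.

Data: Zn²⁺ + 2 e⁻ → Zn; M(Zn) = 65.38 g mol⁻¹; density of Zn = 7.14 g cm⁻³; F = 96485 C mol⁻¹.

Q = I·t = 0.2200 × 10320 = 2270 C; n(e⁻) = 0.02353 mol.
n(Zn) = n(e⁻)/2 = 0.01177 mol, so m = 0.01177 × 65.38 = 0.7692 g.
Volume = m/ρ = 0.7692 / 7.14 = 0.1077 cm³.
Thickness = V/A = 0.1077 / 519 = 2.08 × 10⁻⁴ cm = 2.08 μm.

2.08 μm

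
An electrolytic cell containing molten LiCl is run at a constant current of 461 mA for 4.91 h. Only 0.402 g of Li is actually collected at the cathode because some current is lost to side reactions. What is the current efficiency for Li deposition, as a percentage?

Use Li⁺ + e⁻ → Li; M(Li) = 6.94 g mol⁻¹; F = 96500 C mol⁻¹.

Q = I·t = 0.4610 × 17676 = 8149 C; n(e⁻) = 8149/96500 = 0.08444 mol.
Theoretical n(Li) = n(e⁻)/1 = 0.08444 mol, i.e. m_theo = 0.08444 × 6.94 = 0.5860 g.
Efficiency = m_actual / m_theo = 0.402 / 0.5860 = 68.6 %.

68.6 %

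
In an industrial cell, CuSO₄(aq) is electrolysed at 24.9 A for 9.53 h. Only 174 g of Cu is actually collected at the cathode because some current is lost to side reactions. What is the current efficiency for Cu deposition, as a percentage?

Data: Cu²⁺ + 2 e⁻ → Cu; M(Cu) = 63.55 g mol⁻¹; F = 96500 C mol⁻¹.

61.9 %

Q = I·t = 24.90 × 34308 = 854300 C; n(e⁻) = 854300/96500 = 8.853 mol.
Theoretical n(Cu) = n(e⁻)/2 = 4.426 mol, i.e. m_theo = 4.426 × 63.55 = 281.3 g.
Efficiency = m_actual / m_theo = 174 / 281.3 = 61.9 %.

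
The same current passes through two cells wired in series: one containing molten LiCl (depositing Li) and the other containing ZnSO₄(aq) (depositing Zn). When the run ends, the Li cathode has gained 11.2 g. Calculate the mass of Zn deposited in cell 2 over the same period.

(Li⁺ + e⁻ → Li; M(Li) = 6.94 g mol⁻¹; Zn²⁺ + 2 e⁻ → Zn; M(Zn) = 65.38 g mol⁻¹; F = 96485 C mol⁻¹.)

52.8 g

n(Li) = 11.2 / 6.94 = 1.614 mol.
Since Li⁺ + e⁻ → Li, n(e⁻) passed = 1 × 1.614 = 1.614 mol.
Cells in series carry the same charge, so the same 1.614 mol of electrons passes through cell 2.
Zn²⁺ + 2 e⁻ → Zn, so n(Zn) = 1.614 / 2 = 0.8069 mol.
m(Zn) = 0.8069 × 65.38 = 52.8 g.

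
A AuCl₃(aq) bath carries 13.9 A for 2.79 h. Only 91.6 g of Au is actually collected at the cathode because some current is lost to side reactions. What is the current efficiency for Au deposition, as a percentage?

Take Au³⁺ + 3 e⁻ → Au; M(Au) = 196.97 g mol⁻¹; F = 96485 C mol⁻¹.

Q = I·t = 13.90 × 10044 = 139600 C; n(e⁻) = 139600/96485 = 1.447 mol.
Theoretical n(Au) = n(e⁻)/3 = 0.4823 mol, i.e. m_theo = 0.4823 × 196.97 = 95.00 g.
Efficiency = m_actual / m_theo = 91.6 / 95.00 = 96.4 %.

96.4 %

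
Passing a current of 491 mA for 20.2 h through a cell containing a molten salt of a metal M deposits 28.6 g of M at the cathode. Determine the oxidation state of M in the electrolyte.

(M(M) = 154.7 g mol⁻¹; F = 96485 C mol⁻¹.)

Q = I·t = 0.4910 A × 72720 s = 35710 C, so n(e⁻) = 35710/96485 = 0.3701 mol.
n(M) deposited = 28.6 / 154.7 = 0.1849 mol.
Electrons per atom = n(e⁻)/n(M) = 0.3701 / 0.1849 = 2.00 ≈ 2, so the ion is M²⁺.

+2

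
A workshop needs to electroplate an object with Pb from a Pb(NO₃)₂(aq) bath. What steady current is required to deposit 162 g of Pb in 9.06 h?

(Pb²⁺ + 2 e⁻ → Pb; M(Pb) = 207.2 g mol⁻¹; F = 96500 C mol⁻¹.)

4.63 A

n(Pb) = 162 / 207.2 = 0.7819 mol.
n(e⁻) = 2 × 0.7819 = 1.564 mol.
Q = n(e⁻)·F = 1.564 × 96500 = 150900 C.
I = Q/t = 150900 / 32616 s = 4.63 A.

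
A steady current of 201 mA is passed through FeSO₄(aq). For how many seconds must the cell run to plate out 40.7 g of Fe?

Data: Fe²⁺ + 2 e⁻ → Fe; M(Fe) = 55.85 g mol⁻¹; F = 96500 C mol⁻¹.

7.00 × 10⁵ s

n(Fe) = m/M = 40.7 / 55.85 = 0.7287 mol.
Each Fe atom requires 2 electrons, so n(e⁻) = 2 × 0.7287 = 1.457 mol.
Q = n(e⁻)·F = 1.457 × 96500 = 140600 C.
t = Q/I = 140600 / 0.2010 A = 699700 s.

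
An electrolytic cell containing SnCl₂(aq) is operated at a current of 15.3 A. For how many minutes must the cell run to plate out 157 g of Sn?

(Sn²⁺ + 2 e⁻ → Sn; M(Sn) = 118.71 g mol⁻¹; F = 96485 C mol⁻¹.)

n(Sn) = m/M = 157 / 118.71 = 1.323 mol.
Each Sn atom requires 2 electrons, so n(e⁻) = 2 × 1.323 = 2.645 mol.
Q = n(e⁻)·F = 2.645 × 96485 = 255200 C.
t = Q/I = 255200 / 15.30 A = 16680 s = 278 min.

278 min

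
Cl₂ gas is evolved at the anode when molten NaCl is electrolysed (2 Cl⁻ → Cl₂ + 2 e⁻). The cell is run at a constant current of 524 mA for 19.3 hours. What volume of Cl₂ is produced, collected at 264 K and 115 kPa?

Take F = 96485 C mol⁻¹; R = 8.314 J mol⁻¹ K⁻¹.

Q = I·t = 0.5240 A × 69480 s = 36410 C.
n(e⁻) = Q/F = 36410 / 96485 = 0.3773 mol.
2 electrons are transferred per Cl₂ molecule, so n(Cl₂) = 0.3773 / 2 = 0.1887 mol.
V = nRT/P = (0.1887 × 8.314 × 264) / (115 × 10³ Pa) = 0.00360 m³ = 3.60 L.

3.60 L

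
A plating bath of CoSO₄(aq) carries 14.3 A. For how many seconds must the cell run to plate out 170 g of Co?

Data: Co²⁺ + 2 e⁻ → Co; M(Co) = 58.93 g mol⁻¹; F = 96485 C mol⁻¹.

38900 s

n(Co) = m/M = 170 / 58.93 = 2.885 mol.
Each Co atom requires 2 electrons, so n(e⁻) = 2 × 2.885 = 5.770 mol.
Q = n(e⁻)·F = 5.770 × 96485 = 556700 C.
t = Q/I = 556700 / 14.30 A = 38930 s.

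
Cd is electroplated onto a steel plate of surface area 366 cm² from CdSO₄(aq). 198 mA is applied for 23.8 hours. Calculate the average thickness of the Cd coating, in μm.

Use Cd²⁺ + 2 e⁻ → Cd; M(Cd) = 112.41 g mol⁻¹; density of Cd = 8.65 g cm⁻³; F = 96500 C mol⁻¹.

31.2 μm

Q = I·t = 0.1980 × 85680 = 16960 C; n(e⁻) = 0.1758 mol.
n(Cd) = n(e⁻)/2 = 0.08790 mol, so m = 0.08790 × 112.41 = 9.881 g.
Volume = m/ρ = 9.881 / 8.65 = 1.142 cm³.
Thickness = V/A = 1.142 / 366 = 0.00312 cm = 31.2 μm.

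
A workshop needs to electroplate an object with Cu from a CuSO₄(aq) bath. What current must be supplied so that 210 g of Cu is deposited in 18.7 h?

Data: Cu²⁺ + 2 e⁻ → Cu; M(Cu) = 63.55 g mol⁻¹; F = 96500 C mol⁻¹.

9.47 A

n(Cu) = 210 / 63.55 = 3.304 mol.
n(e⁻) = 2 × 3.304 = 6.609 mol.
Q = n(e⁻)·F = 6.609 × 96500 = 637800 C.
I = Q/t = 637800 / 67320 s = 9.47 A.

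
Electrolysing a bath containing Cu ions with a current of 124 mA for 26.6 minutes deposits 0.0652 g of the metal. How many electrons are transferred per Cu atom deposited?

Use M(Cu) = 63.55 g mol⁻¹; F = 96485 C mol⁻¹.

2

Q = I·t = 0.1240 A × 1596.0 s = 197.9 C, so n(e⁻) = 197.9/96485 = 0.002051 mol.
n(Cu) deposited = 0.0652 / 63.55 = 0.001026 mol.
Electrons per atom = n(e⁻)/n(Cu) = 0.002051 / 0.001026 = 2.00 ≈ 2, so the ion is Cu²⁺.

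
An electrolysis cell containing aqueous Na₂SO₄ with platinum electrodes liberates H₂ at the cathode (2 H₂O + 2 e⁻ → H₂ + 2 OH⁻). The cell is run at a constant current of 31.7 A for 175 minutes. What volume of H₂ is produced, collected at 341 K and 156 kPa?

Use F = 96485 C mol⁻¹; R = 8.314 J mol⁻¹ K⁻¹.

Q = I·t = 31.70 A × 10500 s = 332800 C.
n(e⁻) = Q/F = 332800 / 96485 = 3.450 mol.
2 electrons are transferred per H₂ molecule, so n(H₂) = 3.450 / 2 = 1.725 mol.
V = nRT/P = (1.725 × 8.314 × 341) / (156 × 10³ Pa) = 0.0313 m³ = 31.3 L.

31.3 L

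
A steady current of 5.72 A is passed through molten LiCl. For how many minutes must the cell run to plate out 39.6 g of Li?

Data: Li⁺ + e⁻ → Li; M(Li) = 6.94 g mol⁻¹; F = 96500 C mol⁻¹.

1600 min

n(Li) = m/M = 39.6 / 6.94 = 5.706 mol.
Each Li atom requires 1 electron, so n(e⁻) = 1 × 5.706 = 5.706 mol.
Q = n(e⁻)·F = 5.706 × 96500 = 550600 C.
t = Q/I = 550600 / 5.720 A = 96260 s = 1600 min.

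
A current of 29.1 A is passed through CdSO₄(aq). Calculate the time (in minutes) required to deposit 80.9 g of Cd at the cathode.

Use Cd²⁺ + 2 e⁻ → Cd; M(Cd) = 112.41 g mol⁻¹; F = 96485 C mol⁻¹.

79.5 min

n(Cd) = m/M = 80.9 / 112.41 = 0.7197 mol.
Each Cd atom requires 2 electrons, so n(e⁻) = 2 × 0.7197 = 1.439 mol.
Q = n(e⁻)·F = 1.439 × 96485 = 138900 C.
t = Q/I = 138900 / 29.10 A = 4772 s = 79.5 min.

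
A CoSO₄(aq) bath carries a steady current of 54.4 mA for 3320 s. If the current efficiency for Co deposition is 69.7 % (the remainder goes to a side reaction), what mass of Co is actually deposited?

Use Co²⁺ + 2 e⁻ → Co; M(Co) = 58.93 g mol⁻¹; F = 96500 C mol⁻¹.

Q = I·t = 0.05440 × 3320.0 = 180.6 C.
n(e⁻) = 180.6/96500 = 0.001872 mol; theoretically n(Co) = 0.001872/2 = 0.0009358 mol, m_theo = 0.05515 g.
At 69.7 % efficiency, m_actual = 0.697 × 0.05515 = 0.0384 g.

0.0384 g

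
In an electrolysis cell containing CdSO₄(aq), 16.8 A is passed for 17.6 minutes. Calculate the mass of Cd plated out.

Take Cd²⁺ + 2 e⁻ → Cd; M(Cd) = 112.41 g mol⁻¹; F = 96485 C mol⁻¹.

10.3 g

Q = I·t = 16.80 A × 1056.0 s = 17740 C.
n(e⁻) = Q/F = 17740 / 96485 = 0.1839 mol.
Cd²⁺ + 2 e⁻ → Cd, so n(Cd) = n(e⁻)/2 = 0.09194 mol.
m = n·M = 0.09194 × 112.41 = 10.3 g.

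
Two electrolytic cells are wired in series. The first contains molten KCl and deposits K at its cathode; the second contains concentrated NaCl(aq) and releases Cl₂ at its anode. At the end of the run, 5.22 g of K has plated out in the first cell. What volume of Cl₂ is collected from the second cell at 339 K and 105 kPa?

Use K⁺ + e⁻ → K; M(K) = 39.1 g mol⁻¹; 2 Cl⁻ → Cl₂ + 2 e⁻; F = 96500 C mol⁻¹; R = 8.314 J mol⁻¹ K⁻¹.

1.79 L

n(K) = 5.22 / 39.1 = 0.1335 mol, so n(e⁻) = 1 × 0.1335 = 0.1335 mol.
The cells are in series, so the same 0.1335 mol of electrons passes through the second cell.
2 Cl⁻ → Cl₂ + 2 e⁻ — 2 mol e⁻ per mol Cl₂, so n(Cl₂) = 0.1335/2 = 0.06675 mol.
V = nRT/P = (0.06675 × 8.314 × 339) / (105 × 10³) = 0.00179 m³ = 1.79 L.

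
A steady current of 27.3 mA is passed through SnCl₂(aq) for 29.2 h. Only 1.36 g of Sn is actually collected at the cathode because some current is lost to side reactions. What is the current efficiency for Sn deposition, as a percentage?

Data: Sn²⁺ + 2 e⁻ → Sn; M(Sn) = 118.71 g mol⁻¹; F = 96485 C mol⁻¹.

Q = I·t = 0.02730 × 105120 = 2870 C; n(e⁻) = 2870/96485 = 0.02974 mol.
Theoretical n(Sn) = n(e⁻)/2 = 0.01487 mol, i.e. m_theo = 0.01487 × 118.71 = 1.765 g.
Efficiency = m_actual / m_theo = 1.36 / 1.765 = 77.0 %.

77.0 %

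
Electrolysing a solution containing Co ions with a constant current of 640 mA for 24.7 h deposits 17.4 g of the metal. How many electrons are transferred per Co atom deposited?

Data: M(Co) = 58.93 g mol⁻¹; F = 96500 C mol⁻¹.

2

Q = I·t = 0.6400 A × 88920 s = 56910 C, so n(e⁻) = 56910/96500 = 0.5897 mol.
n(Co) deposited = 17.4 / 58.93 = 0.2953 mol.
Electrons per atom = n(e⁻)/n(Co) = 0.5897 / 0.2953 = 2.00 ≈ 2, so the ion is Co²⁺.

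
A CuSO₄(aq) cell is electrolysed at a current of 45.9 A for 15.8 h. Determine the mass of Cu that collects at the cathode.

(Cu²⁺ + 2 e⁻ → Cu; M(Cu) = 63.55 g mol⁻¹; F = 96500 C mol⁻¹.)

Q = I·t = 45.90 A × 56880 s = 2611000 C.
n(e⁻) = Q/F = 2611000 / 96500 = 27.05 mol.
Cu²⁺ + 2 e⁻ → Cu, so n(Cu) = n(e⁻)/2 = 13.53 mol.
m = n·M = 13.53 × 63.55 = 860 g.

860 g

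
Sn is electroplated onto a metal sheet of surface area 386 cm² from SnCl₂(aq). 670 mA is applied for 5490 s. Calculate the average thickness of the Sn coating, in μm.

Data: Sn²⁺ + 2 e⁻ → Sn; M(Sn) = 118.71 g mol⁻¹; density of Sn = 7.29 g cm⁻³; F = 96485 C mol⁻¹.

Q = I·t = 0.6700 × 5490.0 = 3678 C; n(e⁻) = 0.03812 mol.
n(Sn) = n(e⁻)/2 = 0.01906 mol, so m = 0.01906 × 118.71 = 2.263 g.
Volume = m/ρ = 2.263 / 7.29 = 0.3104 cm³.
Thickness = V/A = 0.3104 / 386 = 8.04 × 10⁻⁴ cm = 8.04 μm.

8.04 μm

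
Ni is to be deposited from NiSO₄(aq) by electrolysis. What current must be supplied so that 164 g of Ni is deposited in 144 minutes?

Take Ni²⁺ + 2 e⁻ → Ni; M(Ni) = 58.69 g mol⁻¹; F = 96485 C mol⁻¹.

n(Ni) = 164 / 58.69 = 2.794 mol.
n(e⁻) = 2 × 2.794 = 5.589 mol.
Q = n(e⁻)·F = 5.589 × 96485 = 539200 C.
I = Q/t = 539200 / 8640.0 s = 62.4 A.

62.4 A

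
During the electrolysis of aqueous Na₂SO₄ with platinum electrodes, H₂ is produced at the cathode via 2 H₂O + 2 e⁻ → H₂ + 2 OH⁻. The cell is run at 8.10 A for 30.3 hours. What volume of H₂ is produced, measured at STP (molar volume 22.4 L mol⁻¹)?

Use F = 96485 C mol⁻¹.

103 L

Q = I·t = 8.100 A × 109080 s = 883500 C.
n(e⁻) = Q/F = 883500 / 96485 = 9.157 mol.
2 electrons are transferred per H₂ molecule, so n(H₂) = 9.157 / 2 = 4.579 mol.
V = n × V_m = 4.579 × 22.4 = 103 L.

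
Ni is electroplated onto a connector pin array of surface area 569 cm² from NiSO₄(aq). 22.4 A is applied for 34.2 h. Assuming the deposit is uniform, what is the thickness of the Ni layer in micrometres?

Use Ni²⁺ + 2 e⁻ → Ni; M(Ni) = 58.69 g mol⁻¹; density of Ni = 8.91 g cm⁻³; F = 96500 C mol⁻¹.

Q = I·t = 22.40 × 123120 = 2758000 C; n(e⁻) = 28.58 mol.
n(Ni) = n(e⁻)/2 = 14.29 mol, so m = 14.29 × 58.69 = 838.7 g.
Volume = m/ρ = 838.7 / 8.91 = 94.13 cm³.
Thickness = V/A = 94.13 / 569 = 0.165 cm = 1650 μm.

1650 μm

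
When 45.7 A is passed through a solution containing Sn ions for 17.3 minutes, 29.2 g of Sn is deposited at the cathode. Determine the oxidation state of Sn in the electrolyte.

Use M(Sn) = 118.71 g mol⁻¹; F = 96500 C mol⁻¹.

+2

Q = I·t = 45.70 A × 1038.0 s = 47440 C, so n(e⁻) = 47440/96500 = 0.4916 mol.
n(Sn) deposited = 29.2 / 118.71 = 0.2460 mol.
Electrons per atom = n(e⁻)/n(Sn) = 0.4916 / 0.2460 = 2.00 ≈ 2, so the ion is Sn²⁺.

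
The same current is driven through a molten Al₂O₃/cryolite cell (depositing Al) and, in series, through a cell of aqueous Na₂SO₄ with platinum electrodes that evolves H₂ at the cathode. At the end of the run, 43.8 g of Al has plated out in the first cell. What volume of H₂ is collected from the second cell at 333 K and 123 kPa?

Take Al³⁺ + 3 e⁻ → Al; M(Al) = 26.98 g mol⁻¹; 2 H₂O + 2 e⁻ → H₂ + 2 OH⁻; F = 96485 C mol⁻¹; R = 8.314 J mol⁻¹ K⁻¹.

n(Al) = 43.8 / 26.98 = 1.623 mol, so n(e⁻) = 3 × 1.623 = 4.870 mol.
The cells are in series, so the same 4.870 mol of electrons passes through the second cell.
2 H₂O + 2 e⁻ → H₂ + 2 OH⁻ — 2 mol e⁻ per mol H₂, so n(H₂) = 4.870/2 = 2.435 mol.
V = nRT/P = (2.435 × 8.314 × 333) / (123 × 10³) = 0.0548 m³ = 54.8 L.

54.8 L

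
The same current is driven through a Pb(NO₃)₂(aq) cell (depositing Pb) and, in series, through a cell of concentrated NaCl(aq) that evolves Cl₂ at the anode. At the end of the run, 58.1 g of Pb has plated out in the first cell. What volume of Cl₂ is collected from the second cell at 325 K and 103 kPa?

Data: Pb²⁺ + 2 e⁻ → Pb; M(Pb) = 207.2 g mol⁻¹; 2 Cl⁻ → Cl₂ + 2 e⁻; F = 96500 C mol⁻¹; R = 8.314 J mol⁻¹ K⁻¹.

7.36 L

n(Pb) = 58.1 / 207.2 = 0.2804 mol, so n(e⁻) = 2 × 0.2804 = 0.5608 mol.
The cells are in series, so the same 0.5608 mol of electrons passes through the second cell.
2 Cl⁻ → Cl₂ + 2 e⁻ — 2 mol e⁻ per mol Cl₂, so n(Cl₂) = 0.5608/2 = 0.2804 mol.
V = nRT/P = (0.2804 × 8.314 × 325) / (103 × 10³) = 0.00736 m³ = 7.36 L.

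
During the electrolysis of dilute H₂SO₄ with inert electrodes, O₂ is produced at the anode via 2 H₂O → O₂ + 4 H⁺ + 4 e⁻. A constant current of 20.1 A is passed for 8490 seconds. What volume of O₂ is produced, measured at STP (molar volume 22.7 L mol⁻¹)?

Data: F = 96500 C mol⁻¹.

10.0 L

Q = I·t = 20.10 A × 8490.0 s = 170600 C.
n(e⁻) = Q/F = 170600 / 96500 = 1.768 mol.
4 electrons are transferred per O₂ molecule, so n(O₂) = 1.768 / 4 = 0.4421 mol.
V = n × V_m = 0.4421 × 22.7 = 10.0 L.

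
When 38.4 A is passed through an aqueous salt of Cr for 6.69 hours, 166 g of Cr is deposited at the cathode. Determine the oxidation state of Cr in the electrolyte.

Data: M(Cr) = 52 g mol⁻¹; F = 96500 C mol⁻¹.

+3

Q = I·t = 38.40 A × 24084 s = 924800 C, so n(e⁻) = 924800/96500 = 9.584 mol.
n(Cr) deposited = 166 / 52 = 3.192 mol.
Electrons per atom = n(e⁻)/n(Cr) = 9.584 / 3.192 = 3.00 ≈ 3, so the ion is Cr³⁺.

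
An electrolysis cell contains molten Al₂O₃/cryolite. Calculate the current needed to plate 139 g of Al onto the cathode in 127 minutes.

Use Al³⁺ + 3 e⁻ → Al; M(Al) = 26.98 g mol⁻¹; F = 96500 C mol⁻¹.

196 A

n(Al) = 139 / 26.98 = 5.152 mol.
n(e⁻) = 3 × 5.152 = 15.46 mol.
Q = n(e⁻)·F = 15.46 × 96500 = 1491000 C.
I = Q/t = 1491000 / 7620.0 s = 196 A.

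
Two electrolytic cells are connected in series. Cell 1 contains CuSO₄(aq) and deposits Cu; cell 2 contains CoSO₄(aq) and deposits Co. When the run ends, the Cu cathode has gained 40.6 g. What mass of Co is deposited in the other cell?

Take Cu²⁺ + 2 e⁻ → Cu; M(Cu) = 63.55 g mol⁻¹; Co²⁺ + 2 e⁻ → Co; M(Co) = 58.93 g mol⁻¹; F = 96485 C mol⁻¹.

n(Cu) = 40.6 / 63.55 = 0.6389 mol.
Since Cu²⁺ + 2 e⁻ → Cu, n(e⁻) passed = 2 × 0.6389 = 1.278 mol.
Cells in series carry the same charge, so the same 1.278 mol of electrons passes through cell 2.
Co²⁺ + 2 e⁻ → Co, so n(Co) = 1.278 / 2 = 0.6389 mol.
m(Co) = 0.6389 × 58.93 = 37.6 g.

37.6 g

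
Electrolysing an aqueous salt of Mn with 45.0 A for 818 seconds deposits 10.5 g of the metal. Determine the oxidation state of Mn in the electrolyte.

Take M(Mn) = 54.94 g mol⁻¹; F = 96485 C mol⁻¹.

Q = I·t = 45.00 A × 818.00 s = 36810 C, so n(e⁻) = 36810/96485 = 0.3815 mol.
n(Mn) deposited = 10.5 / 54.94 = 0.1911 mol.
Electrons per atom = n(e⁻)/n(Mn) = 0.3815 / 0.1911 = 2.00 ≈ 2, so the ion is Mn²⁺.

+2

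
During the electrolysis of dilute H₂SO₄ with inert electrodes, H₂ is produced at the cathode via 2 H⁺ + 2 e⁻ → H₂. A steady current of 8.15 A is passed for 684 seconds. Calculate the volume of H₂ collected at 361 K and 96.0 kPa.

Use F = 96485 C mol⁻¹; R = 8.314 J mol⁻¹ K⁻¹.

Q = I·t = 8.150 A × 684.00 s = 5575 C.
n(e⁻) = Q/F = 5575 / 96485 = 0.05778 mol.
2 electrons are transferred per H₂ molecule, so n(H₂) = 0.05778 / 2 = 0.02889 mol.
V = nRT/P = (0.02889 × 8.314 × 361) / (96.0 × 10³ Pa) = 9.03 × 10⁻⁴ m³ = 0.903 L.

0.903 L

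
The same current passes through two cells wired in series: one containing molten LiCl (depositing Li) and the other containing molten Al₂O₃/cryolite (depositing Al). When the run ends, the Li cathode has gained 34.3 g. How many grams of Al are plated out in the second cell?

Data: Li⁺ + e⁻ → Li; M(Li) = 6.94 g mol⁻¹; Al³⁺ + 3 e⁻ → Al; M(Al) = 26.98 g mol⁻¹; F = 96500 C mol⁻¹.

n(Li) = 34.3 / 6.94 = 4.942 mol.
Since Li⁺ + e⁻ → Li, n(e⁻) passed = 1 × 4.942 = 4.942 mol.
Cells in series carry the same charge, so the same 4.942 mol of electrons passes through cell 2.
Al³⁺ + 3 e⁻ → Al, so n(Al) = 4.942 / 3 = 1.647 mol.
m(Al) = 1.647 × 26.98 = 44.4 g.

44.4 g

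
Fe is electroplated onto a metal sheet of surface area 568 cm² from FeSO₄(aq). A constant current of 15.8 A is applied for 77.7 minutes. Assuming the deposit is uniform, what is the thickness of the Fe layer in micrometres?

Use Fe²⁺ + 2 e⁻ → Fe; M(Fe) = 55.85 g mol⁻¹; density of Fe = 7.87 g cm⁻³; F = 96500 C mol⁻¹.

47.7 μm

Q = I·t = 15.80 × 4662.0 = 73660 C; n(e⁻) = 0.7633 mol.
n(Fe) = n(e⁻)/2 = 0.3817 mol, so m = 0.3817 × 55.85 = 21.32 g.
Volume = m/ρ = 21.32 / 7.87 = 2.708 cm³.
Thickness = V/A = 2.708 / 568 = 0.00477 cm = 47.7 μm.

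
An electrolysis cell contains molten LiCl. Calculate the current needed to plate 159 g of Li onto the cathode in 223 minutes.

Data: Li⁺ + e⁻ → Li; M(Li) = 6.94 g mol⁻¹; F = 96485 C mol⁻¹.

n(Li) = 159 / 6.94 = 22.91 mol.
n(e⁻) = 1 × 22.91 = 22.91 mol.
Q = n(e⁻)·F = 22.91 × 96485 = 2211000 C.
I = Q/t = 2211000 / 13380 s = 165 A.

165 A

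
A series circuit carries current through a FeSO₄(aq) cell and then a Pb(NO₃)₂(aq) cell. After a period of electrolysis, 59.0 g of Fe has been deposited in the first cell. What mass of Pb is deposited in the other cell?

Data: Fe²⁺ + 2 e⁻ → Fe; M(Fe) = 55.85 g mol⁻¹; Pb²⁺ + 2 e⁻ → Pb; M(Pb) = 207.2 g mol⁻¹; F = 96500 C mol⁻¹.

n(Fe) = 59.0 / 55.85 = 1.056 mol.
Since Fe²⁺ + 2 e⁻ → Fe, n(e⁻) passed = 2 × 1.056 = 2.113 mol.
Cells in series carry the same charge, so the same 2.113 mol of electrons passes through cell 2.
Pb²⁺ + 2 e⁻ → Pb, so n(Pb) = 2.113 / 2 = 1.056 mol.
m(Pb) = 1.056 × 207.2 = 219 g.

219 g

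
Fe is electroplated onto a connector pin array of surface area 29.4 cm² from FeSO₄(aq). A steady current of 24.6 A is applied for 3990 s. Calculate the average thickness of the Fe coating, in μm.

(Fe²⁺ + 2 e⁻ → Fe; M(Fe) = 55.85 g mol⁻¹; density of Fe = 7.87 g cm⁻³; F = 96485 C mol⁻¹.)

Q = I·t = 24.60 × 3990.0 = 98150 C; n(e⁻) = 1.017 mol.
n(Fe) = n(e⁻)/2 = 0.5086 mol, so m = 0.5086 × 55.85 = 28.41 g.
Volume = m/ρ = 28.41 / 7.87 = 3.610 cm³.
Thickness = V/A = 3.610 / 29.4 = 0.123 cm = 1230 μm.

1230 μm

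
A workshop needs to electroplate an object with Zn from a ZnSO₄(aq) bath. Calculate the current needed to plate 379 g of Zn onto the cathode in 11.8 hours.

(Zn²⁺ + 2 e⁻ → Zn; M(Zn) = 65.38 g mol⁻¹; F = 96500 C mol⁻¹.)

n(Zn) = 379 / 65.38 = 5.797 mol.
n(e⁻) = 2 × 5.797 = 11.59 mol.
Q = n(e⁻)·F = 11.59 × 96500 = 1119000 C.
I = Q/t = 1119000 / 42480 s = 26.3 A.

26.3 A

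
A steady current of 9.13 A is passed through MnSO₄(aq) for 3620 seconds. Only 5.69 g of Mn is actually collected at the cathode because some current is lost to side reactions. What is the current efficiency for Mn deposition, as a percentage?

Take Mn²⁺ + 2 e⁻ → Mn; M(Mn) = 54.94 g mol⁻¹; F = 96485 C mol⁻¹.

Q = I·t = 9.130 × 3620.0 = 33050 C; n(e⁻) = 33050/96485 = 0.3425 mol.
Theoretical n(Mn) = n(e⁻)/2 = 0.1713 mol, i.e. m_theo = 0.1713 × 54.94 = 9.410 g.
Efficiency = m_actual / m_theo = 5.69 / 9.410 = 60.5 %.

60.5 %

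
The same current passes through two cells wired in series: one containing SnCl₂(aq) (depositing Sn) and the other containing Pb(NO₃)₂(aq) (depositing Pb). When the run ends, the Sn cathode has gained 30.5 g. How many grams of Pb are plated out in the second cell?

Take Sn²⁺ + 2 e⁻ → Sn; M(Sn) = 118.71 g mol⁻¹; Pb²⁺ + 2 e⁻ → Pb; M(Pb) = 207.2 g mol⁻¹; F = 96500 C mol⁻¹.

n(Sn) = 30.5 / 118.71 = 0.2569 mol.
Since Sn²⁺ + 2 e⁻ → Sn, n(e⁻) passed = 2 × 0.2569 = 0.5139 mol.
Cells in series carry the same charge, so the same 0.5139 mol of electrons passes through cell 2.
Pb²⁺ + 2 e⁻ → Pb, so n(Pb) = 0.5139 / 2 = 0.2569 mol.
m(Pb) = 0.2569 × 207.2 = 53.2 g.

53.2 g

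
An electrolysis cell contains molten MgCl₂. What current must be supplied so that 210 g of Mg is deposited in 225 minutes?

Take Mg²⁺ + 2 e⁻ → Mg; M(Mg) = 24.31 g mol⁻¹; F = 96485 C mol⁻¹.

123 A

n(Mg) = 210 / 24.31 = 8.638 mol.
n(e⁻) = 2 × 8.638 = 17.28 mol.
Q = n(e⁻)·F = 17.28 × 96485 = 1667000 C.
I = Q/t = 1667000 / 13500 s = 123 A.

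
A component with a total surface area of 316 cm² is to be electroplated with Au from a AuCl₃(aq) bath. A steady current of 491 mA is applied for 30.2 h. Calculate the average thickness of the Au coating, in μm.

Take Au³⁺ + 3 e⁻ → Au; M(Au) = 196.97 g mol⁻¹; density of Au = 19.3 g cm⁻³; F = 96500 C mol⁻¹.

59.6 μm

Q = I·t = 0.4910 × 108720 = 53380 C; n(e⁻) = 0.5532 mol.
n(Au) = n(e⁻)/3 = 0.1844 mol, so m = 0.1844 × 196.97 = 36.32 g.
Volume = m/ρ = 36.32 / 19.3 = 1.882 cm³.
Thickness = V/A = 1.882 / 316 = 0.00596 cm = 59.6 μm.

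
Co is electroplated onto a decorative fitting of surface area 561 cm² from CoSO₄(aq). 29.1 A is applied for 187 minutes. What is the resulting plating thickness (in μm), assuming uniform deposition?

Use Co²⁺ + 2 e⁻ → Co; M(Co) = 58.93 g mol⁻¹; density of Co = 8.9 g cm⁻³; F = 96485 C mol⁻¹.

Q = I·t = 29.10 × 11220 = 326500 C; n(e⁻) = 3.384 mol.
n(Co) = n(e⁻)/2 = 1.692 mol, so m = 1.692 × 58.93 = 99.71 g.
Volume = m/ρ = 99.71 / 8.9 = 11.20 cm³.
Thickness = V/A = 11.20 / 561 = 0.0200 cm = 200 μm.

200 μm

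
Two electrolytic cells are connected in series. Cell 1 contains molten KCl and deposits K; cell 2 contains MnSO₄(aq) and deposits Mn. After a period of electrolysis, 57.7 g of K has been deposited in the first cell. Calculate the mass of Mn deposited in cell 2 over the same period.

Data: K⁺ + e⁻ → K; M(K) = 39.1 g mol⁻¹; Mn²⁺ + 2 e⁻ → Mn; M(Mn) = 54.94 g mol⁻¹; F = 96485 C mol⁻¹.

40.5 g

n(K) = 57.7 / 39.1 = 1.476 mol.
Since K⁺ + e⁻ → K, n(e⁻) passed = 1 × 1.476 = 1.476 mol.
Cells in series carry the same charge, so the same 1.476 mol of electrons passes through cell 2.
Mn²⁺ + 2 e⁻ → Mn, so n(Mn) = 1.476 / 2 = 0.7379 mol.
m(Mn) = 0.7379 × 54.94 = 40.5 g.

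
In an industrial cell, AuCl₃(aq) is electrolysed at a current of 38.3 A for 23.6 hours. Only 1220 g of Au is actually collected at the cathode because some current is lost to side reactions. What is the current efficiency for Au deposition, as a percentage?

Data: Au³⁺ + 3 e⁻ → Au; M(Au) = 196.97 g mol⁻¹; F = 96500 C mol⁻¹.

Q = I·t = 38.30 × 84960 = 3254000 C; n(e⁻) = 3254000/96500 = 33.72 mol.
Theoretical n(Au) = n(e⁻)/3 = 11.24 mol, i.e. m_theo = 11.24 × 196.97 = 2214 g.
Efficiency = m_actual / m_theo = 1220 / 2214 = 55.1 %.

55.1 %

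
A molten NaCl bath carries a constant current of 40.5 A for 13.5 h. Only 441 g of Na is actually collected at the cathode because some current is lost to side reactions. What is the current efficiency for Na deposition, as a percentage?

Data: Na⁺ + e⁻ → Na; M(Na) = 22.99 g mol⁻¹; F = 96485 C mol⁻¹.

Q = I·t = 40.50 × 48600 = 1968000 C; n(e⁻) = 1968000/96485 = 20.40 mol.
Theoretical n(Na) = n(e⁻)/1 = 20.40 mol, i.e. m_theo = 20.40 × 22.99 = 469.0 g.
Efficiency = m_actual / m_theo = 441 / 469.0 = 94.0 %.

94.0 %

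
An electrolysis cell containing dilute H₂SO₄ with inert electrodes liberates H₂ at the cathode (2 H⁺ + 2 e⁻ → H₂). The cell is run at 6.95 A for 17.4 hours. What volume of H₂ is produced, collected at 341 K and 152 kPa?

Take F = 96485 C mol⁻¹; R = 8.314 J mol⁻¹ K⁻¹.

Q = I·t = 6.950 A × 62640 s = 435300 C.
n(e⁻) = Q/F = 435300 / 96485 = 4.512 mol.
2 electrons are transferred per H₂ molecule, so n(H₂) = 4.512 / 2 = 2.256 mol.
V = nRT/P = (2.256 × 8.314 × 341) / (152 × 10³ Pa) = 0.0421 m³ = 42.1 L.

42.1 L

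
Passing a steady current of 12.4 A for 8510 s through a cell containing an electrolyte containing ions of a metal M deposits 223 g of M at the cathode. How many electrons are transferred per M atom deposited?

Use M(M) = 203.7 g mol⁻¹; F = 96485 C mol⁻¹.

1

Q = I·t = 12.40 A × 8510.0 s = 105500 C, so n(e⁻) = 105500/96485 = 1.094 mol.
n(M) deposited = 223 / 203.7 = 1.095 mol.
Electrons per atom = n(e⁻)/n(M) = 1.094 / 1.095 = 0.999 ≈ 1, so the ion is M⁺.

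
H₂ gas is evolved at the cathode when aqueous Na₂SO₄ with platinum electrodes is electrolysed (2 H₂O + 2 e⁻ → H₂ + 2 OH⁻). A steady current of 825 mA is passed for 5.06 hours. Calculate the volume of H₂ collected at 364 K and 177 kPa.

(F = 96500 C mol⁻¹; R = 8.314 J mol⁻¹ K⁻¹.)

Q = I·t = 0.8250 A × 18216 s = 15030 C.
n(e⁻) = Q/F = 15030 / 96500 = 0.1557 mol.
2 electrons are transferred per H₂ molecule, so n(H₂) = 0.1557 / 2 = 0.07787 mol.
V = nRT/P = (0.07787 × 8.314 × 364) / (177 × 10³ Pa) = 0.00133 m³ = 1.33 L.

1.33 L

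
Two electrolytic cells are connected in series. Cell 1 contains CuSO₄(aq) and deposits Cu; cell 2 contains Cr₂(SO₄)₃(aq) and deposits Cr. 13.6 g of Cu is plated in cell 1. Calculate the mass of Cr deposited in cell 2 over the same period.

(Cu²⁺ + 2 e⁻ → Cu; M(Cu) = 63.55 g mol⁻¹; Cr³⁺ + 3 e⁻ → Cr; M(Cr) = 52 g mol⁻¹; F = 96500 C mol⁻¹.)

7.42 g

n(Cu) = 13.6 / 63.55 = 0.2140 mol.
Since Cu²⁺ + 2 e⁻ → Cu, n(e⁻) passed = 2 × 0.2140 = 0.4280 mol.
Cells in series carry the same charge, so the same 0.4280 mol of electrons passes through cell 2.
Cr³⁺ + 3 e⁻ → Cr, so n(Cr) = 0.4280 / 3 = 0.1427 mol.
m(Cr) = 0.1427 × 52 = 7.42 g.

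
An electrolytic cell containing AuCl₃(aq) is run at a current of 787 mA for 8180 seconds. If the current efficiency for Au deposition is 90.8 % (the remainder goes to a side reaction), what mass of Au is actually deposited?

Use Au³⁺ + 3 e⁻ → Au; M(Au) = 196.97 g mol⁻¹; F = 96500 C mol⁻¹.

Q = I·t = 0.7870 × 8180.0 = 6438 C.
n(e⁻) = 6438/96500 = 0.06671 mol; theoretically n(Au) = 0.06671/3 = 0.02224 mol, m_theo = 4.380 g.
At 90.8 % efficiency, m_actual = 0.908 × 4.380 = 3.98 g.

3.98 g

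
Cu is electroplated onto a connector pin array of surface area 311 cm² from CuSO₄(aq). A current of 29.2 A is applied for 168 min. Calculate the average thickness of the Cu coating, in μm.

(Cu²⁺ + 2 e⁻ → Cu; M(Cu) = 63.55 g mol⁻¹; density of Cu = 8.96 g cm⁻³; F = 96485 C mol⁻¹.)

348 μm

Q = I·t = 29.20 × 10080 = 294300 C; n(e⁻) = 3.051 mol.
n(Cu) = n(e⁻)/2 = 1.525 mol, so m = 1.525 × 63.55 = 96.93 g.
Volume = m/ρ = 96.93 / 8.96 = 10.82 cm³.
Thickness = V/A = 10.82 / 311 = 0.0348 cm = 348 μm.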